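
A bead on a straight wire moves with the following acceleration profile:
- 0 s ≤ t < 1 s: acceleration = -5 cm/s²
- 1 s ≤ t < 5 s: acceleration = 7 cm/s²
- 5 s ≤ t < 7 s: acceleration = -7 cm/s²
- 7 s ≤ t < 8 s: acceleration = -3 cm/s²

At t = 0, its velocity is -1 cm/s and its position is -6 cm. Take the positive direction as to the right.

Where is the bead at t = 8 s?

59 cm

On each constant-a segment, Δv = aΔt and Δx = v₀Δt + ½aΔt²; chain segment to segment.
0–1 s: v starts -1 cm/s; Δx = -1·1 + ½·-5·1² = -3.5 cm; v ends -6 cm/s.
1–5 s: v starts -6 cm/s; Δx = -6·4 + ½·7·4² = 32 cm; v ends 22 cm/s.
5–7 s: v starts 22 cm/s; Δx = 22·2 + ½·-7·2² = 30 cm; v ends 8 cm/s.
7–8 s: v starts 8 cm/s; Δx = 8·1 + ½·-3·1² = 6.5 cm; v ends 5 cm/s.
x(8) = -6 + Σ Δx = 59 cm.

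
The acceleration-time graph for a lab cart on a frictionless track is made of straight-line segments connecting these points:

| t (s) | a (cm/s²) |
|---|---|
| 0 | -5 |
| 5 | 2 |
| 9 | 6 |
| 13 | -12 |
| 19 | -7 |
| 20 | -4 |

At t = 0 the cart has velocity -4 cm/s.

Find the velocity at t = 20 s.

Δv equals the area under the a-t graph; then v = v₀ + Δv.
0–5 s: ½(-5 + 2)(5) = -7.5 cm/s
5–9 s: ½(2 + 6)(4) = 16 cm/s
9–13 s: ½(6 + -12)(4) = -12 cm/s
13–19 s: ½(-12 + -7)(6) = -57 cm/s
19–20 s: ½(-7 + -4)(1) = -5.5 cm/s
Δv = -66 cm/s, so v(20) = -4 + (-66) = -70 cm/s.

-70 cm/s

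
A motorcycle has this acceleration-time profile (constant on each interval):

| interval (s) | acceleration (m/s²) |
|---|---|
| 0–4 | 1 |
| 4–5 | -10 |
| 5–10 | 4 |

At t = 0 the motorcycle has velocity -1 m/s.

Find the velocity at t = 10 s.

Δv equals the area under the a-t graph; then v = v₀ + Δv.
0–4 s: 1 × 4 = 4 m/s
4–5 s: -10 × 1 = -10 m/s
5–10 s: 4 × 5 = 20 m/s
Δv = 14 m/s, so v(10) = -1 + (14) = 13 m/s.

13 m/s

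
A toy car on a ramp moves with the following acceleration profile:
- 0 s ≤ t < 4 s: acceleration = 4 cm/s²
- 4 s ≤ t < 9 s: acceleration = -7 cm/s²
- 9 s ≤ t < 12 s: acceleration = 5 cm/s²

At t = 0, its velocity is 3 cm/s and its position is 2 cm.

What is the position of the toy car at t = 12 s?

On each constant-a segment, Δv = aΔt and Δx = v₀Δt + ½aΔt²; chain segment to segment.
0–4 s: v starts 3 cm/s; Δx = 3·4 + ½·4·4² = 44 cm; v ends 19 cm/s.
4–9 s: v starts 19 cm/s; Δx = 19·5 + ½·-7·5² = 7.5 cm; v ends -16 cm/s.
9–12 s: v starts -16 cm/s; Δx = -16·3 + ½·5·3² = -25.5 cm; v ends -1 cm/s.
x(12) = 2 + Σ Δx = 28 cm.

28 cm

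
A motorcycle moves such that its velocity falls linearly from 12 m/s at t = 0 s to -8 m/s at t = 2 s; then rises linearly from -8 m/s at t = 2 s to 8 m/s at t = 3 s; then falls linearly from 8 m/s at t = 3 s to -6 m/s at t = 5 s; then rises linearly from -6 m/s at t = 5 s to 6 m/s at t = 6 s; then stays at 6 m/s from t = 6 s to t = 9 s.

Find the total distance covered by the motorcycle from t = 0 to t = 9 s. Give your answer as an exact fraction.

Total distance travelled is ∫|v| dt — sum the magnitudes of each area piece.
0–2 s: v = 0 at t = 1.2 s; triangle areas 7.2 + 3.2 = 10.4 m
2–3 s: v = 0 at t = 2.5 s; triangle areas 2 + 2 = 4 m
3–5 s: v = 0 at t = 29/7 s; triangle areas 32/7 + 18/7 = 50/7 m
5–6 s: v = 0 at t = 5.5 s; triangle areas 1.5 + 1.5 = 3 m
6–9 s: |6| × 3 = 18 m
Total distance = 1489/35 m

1489/35 m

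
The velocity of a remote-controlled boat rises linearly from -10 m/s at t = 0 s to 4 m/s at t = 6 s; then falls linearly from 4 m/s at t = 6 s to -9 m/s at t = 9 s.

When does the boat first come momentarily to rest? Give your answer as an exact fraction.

v changes sign on 0–6 s (from -10 to 4); the graph is linear there, so v = 0 at t = 0 + (10)·(6 − 0)/(4 − -10) = 30/7 s.

t = 30/7 s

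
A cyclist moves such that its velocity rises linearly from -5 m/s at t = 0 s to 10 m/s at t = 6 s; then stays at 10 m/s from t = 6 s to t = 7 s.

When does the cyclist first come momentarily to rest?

t = 2 s

v changes sign on 0–6 s (from -5 to 10); the graph is linear there, so v = 0 at t = 0 + (5)·(6 − 0)/(10 − -5) = 2 s.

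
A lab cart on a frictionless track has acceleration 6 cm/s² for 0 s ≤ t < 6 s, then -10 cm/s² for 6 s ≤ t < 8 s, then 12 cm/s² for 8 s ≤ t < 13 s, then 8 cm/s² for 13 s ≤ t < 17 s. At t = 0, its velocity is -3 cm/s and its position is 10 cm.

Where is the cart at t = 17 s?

717 cm

On each constant-a segment, Δv = aΔt and Δx = v₀Δt + ½aΔt²; chain segment to segment.
0–6 s: v starts -3 cm/s; Δx = -3·6 + ½·6·6² = 90 cm; v ends 33 cm/s.
6–8 s: v starts 33 cm/s; Δx = 33·2 + ½·-10·2² = 46 cm; v ends 13 cm/s.
8–13 s: v starts 13 cm/s; Δx = 13·5 + ½·12·5² = 215 cm; v ends 73 cm/s.
13–17 s: v starts 73 cm/s; Δx = 73·4 + ½·8·4² = 356 cm; v ends 105 cm/s.
x(17) = 10 + Σ Δx = 717 cm.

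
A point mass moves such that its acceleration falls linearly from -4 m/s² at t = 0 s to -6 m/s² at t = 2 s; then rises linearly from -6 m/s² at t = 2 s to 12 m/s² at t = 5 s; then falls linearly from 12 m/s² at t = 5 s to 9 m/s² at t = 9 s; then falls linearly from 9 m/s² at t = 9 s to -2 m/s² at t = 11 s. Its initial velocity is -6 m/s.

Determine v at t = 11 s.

Δv equals the area under the a-t graph; then v = v₀ + Δv.
0–2 s: ½(-4 + -6)(2) = -10 m/s
2–5 s: ½(-6 + 12)(3) = 9 m/s
5–9 s: ½(12 + 9)(4) = 42 m/s
9–11 s: ½(9 + -2)(2) = 7 m/s
Δv = 48 m/s, so v(11) = -6 + (48) = 42 m/s.

42 m/s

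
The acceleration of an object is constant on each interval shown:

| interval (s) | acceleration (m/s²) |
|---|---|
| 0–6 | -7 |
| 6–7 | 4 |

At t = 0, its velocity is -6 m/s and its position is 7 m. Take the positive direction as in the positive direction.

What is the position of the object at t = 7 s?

-201 m

On each constant-a segment, Δv = aΔt and Δx = v₀Δt + ½aΔt²; chain segment to segment.
0–6 s: v starts -6 m/s; Δx = -6·6 + ½·-7·6² = -162 m; v ends -48 m/s.
6–7 s: v starts -48 m/s; Δx = -48·1 + ½·4·1² = -46 m; v ends -44 m/s.
x(7) = 7 + Σ Δx = -201 m.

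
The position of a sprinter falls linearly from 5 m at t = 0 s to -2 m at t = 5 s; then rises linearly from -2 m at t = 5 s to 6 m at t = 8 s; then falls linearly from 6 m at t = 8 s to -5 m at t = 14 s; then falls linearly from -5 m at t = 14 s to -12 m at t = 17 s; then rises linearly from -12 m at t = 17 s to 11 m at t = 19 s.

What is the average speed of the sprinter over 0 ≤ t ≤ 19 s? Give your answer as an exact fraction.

Average speed = (total path length)/(elapsed time); on a piecewise-linear x-t graph the path length is Σ|Δx|.
0–5 s: |Δx| = |-2 − 5| = 7 m
5–8 s: |Δx| = |6 − -2| = 8 m
8–14 s: |Δx| = |-5 − 6| = 11 m
14–17 s: |Δx| = |-12 − -5| = 7 m
17–19 s: |Δx| = |11 − -12| = 23 m
Total path = 56 m; average speed = 56/19 = 56/19 m/s.

56/19 m/s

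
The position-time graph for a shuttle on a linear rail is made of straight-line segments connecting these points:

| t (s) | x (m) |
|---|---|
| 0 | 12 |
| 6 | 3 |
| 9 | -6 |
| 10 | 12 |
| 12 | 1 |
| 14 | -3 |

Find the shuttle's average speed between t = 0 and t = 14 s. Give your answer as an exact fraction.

Average speed = (total path length)/(elapsed time); on a piecewise-linear x-t graph the path length is Σ|Δx|.
0–6 s: |Δx| = |3 − 12| = 9 m
6–9 s: |Δx| = |-6 − 3| = 9 m
9–10 s: |Δx| = |12 − -6| = 18 m
10–12 s: |Δx| = |1 − 12| = 11 m
12–14 s: |Δx| = |-3 − 1| = 4 m
Total path = 51 m; average speed = 51/14 = 51/14 m/s.

51/14 m/s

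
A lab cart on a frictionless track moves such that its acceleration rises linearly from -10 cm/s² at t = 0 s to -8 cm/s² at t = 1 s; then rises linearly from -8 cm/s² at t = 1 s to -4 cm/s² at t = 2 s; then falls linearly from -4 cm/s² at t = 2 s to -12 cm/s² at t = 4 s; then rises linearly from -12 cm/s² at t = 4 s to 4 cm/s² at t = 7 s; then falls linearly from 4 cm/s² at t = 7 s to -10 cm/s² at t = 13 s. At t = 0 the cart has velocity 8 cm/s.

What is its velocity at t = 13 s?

Δv equals the area under the a-t graph; then v = v₀ + Δv.
0–1 s: ½(-10 + -8)(1) = -9 cm/s
1–2 s: ½(-8 + -4)(1) = -6 cm/s
2–4 s: ½(-4 + -12)(2) = -16 cm/s
4–7 s: ½(-12 + 4)(3) = -12 cm/s
7–13 s: ½(4 + -10)(6) = -18 cm/s
Δv = -61 cm/s, so v(13) = 8 + (-61) = -53 cm/s.

-53 cm/s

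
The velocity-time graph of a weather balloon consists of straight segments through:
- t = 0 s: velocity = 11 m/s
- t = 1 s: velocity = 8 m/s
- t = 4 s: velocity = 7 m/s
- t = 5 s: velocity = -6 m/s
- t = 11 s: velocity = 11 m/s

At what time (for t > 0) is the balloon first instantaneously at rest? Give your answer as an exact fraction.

v changes sign on 4–5 s (from 7 to -6); the graph is linear there, so v = 0 at t = 4 + (-7)·(5 − 4)/(-6 − 7) = 59/13 s.

t = 59/13 s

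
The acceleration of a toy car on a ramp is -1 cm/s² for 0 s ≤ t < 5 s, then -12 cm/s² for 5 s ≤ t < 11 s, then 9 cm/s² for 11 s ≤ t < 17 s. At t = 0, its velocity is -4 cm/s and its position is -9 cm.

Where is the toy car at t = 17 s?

On each constant-a segment, Δv = aΔt and Δx = v₀Δt + ½aΔt²; chain segment to segment.
0–5 s: v starts -4 cm/s; Δx = -4·5 + ½·-1·5² = -32.5 cm; v ends -9 cm/s.
5–11 s: v starts -9 cm/s; Δx = -9·6 + ½·-12·6² = -270 cm; v ends -81 cm/s.
11–17 s: v starts -81 cm/s; Δx = -81·6 + ½·9·6² = -324 cm; v ends -27 cm/s.
x(17) = -9 + Σ Δx = -635.5 cm.

-635.5 cm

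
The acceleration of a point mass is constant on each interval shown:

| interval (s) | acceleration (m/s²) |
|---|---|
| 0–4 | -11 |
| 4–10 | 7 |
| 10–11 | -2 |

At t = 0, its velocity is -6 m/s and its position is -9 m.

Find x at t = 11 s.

-304 m

On each constant-a segment, Δv = aΔt and Δx = v₀Δt + ½aΔt²; chain segment to segment.
0–4 s: v starts -6 m/s; Δx = -6·4 + ½·-11·4² = -112 m; v ends -50 m/s.
4–10 s: v starts -50 m/s; Δx = -50·6 + ½·7·6² = -174 m; v ends -8 m/s.
10–11 s: v starts -8 m/s; Δx = -8·1 + ½·-2·1² = -9 m; v ends -10 m/s.
x(11) = -9 + Σ Δx = -304 m.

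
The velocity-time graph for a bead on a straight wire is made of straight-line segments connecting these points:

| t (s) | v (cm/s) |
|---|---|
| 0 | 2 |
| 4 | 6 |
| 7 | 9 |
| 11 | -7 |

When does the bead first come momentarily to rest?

t = 9.25 s

v changes sign on 7–11 s (from 9 to -7); the graph is linear there, so v = 0 at t = 7 + (-9)·(11 − 7)/(-7 − 9) = 9.25 s.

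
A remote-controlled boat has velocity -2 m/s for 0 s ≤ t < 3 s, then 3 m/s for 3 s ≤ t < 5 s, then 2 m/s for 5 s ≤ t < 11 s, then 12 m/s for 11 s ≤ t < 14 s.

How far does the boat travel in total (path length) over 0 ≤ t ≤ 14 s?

60 m

Total distance travelled is ∫|v| dt — sum the magnitudes of each area piece.
0–3 s: |-2| × 3 = 6 m
3–5 s: |3| × 2 = 6 m
5–11 s: |2| × 6 = 12 m
11–14 s: |12| × 3 = 36 m
Total distance = 60 m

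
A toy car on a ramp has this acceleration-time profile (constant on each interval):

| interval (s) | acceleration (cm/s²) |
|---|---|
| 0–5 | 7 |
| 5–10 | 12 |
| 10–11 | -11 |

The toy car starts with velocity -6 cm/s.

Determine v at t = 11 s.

Δv equals the area under the a-t graph; then v = v₀ + Δv.
0–5 s: 7 × 5 = 35 cm/s
5–10 s: 12 × 5 = 60 cm/s
10–11 s: -11 × 1 = -11 cm/s
Δv = 84 cm/s, so v(11) = -6 + (84) = 78 cm/s.

78 cm/s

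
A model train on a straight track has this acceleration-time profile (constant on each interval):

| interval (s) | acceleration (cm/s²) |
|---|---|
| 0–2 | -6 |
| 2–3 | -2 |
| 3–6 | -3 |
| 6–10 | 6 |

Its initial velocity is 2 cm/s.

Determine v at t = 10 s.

Δv equals the area under the a-t graph; then v = v₀ + Δv.
0–2 s: -6 × 2 = -12 cm/s
2–3 s: -2 × 1 = -2 cm/s
3–6 s: -3 × 3 = -9 cm/s
6–10 s: 6 × 4 = 24 cm/s
Δv = 1 cm/s, so v(10) = 2 + (1) = 3 cm/s.

3 cm/s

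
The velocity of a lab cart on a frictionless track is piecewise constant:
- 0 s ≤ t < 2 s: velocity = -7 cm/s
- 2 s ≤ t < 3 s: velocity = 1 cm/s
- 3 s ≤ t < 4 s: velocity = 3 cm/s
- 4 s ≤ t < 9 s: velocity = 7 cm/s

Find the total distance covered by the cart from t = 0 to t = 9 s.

53 cm

Distance (not displacement) is the total path length: add the absolute areas under v-t.
0–2 s: |-7| × 2 = 14 cm
2–3 s: |1| × 1 = 1 cm
3–4 s: |3| × 1 = 3 cm
4–9 s: |7| × 5 = 35 cm
Total distance = 53 cm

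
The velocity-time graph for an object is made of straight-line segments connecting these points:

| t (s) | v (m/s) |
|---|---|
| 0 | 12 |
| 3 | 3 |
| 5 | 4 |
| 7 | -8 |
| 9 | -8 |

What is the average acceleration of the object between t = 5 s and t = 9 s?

-3 m/s²

Average acceleration = Δv/Δt = (-8 − 4)/(9 − 5) = -3 m/s².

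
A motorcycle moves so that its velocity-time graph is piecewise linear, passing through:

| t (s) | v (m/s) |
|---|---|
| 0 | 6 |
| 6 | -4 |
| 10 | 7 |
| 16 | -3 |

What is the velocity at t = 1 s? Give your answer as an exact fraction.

On 0–6 s the graph is linear from 6 to -4 m/s: v(1) = 6 + (-4 − 6)·(1 − 0)/(6 − 0) = 13/3 m/s.

13/3 m/s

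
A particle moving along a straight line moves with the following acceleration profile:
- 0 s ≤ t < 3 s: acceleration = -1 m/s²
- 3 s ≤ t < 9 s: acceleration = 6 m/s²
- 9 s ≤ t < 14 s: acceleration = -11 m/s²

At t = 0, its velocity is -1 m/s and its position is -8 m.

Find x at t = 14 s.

On each constant-a segment, Δv = aΔt and Δx = v₀Δt + ½aΔt²; chain segment to segment.
0–3 s: v starts -1 m/s; Δx = -1·3 + ½·-1·3² = -7.5 m; v ends -4 m/s.
3–9 s: v starts -4 m/s; Δx = -4·6 + ½·6·6² = 84 m; v ends 32 m/s.
9–14 s: v starts 32 m/s; Δx = 32·5 + ½·-11·5² = 22.5 m; v ends -23 m/s.
x(14) = -8 + Σ Δx = 91 m.

91 m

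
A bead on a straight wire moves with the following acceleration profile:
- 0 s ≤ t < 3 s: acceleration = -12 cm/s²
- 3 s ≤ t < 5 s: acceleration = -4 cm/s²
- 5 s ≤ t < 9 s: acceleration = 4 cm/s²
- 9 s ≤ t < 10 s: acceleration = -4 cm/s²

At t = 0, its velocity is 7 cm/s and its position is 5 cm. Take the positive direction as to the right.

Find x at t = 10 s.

On each constant-a segment, Δv = aΔt and Δx = v₀Δt + ½aΔt²; chain segment to segment.
0–3 s: v starts 7 cm/s; Δx = 7·3 + ½·-12·3² = -33 cm; v ends -29 cm/s.
3–5 s: v starts -29 cm/s; Δx = -29·2 + ½·-4·2² = -66 cm; v ends -37 cm/s.
5–9 s: v starts -37 cm/s; Δx = -37·4 + ½·4·4² = -116 cm; v ends -21 cm/s.
9–10 s: v starts -21 cm/s; Δx = -21·1 + ½·-4·1² = -23 cm; v ends -25 cm/s.
x(10) = 5 + Σ Δx = -233 cm.

-233 cm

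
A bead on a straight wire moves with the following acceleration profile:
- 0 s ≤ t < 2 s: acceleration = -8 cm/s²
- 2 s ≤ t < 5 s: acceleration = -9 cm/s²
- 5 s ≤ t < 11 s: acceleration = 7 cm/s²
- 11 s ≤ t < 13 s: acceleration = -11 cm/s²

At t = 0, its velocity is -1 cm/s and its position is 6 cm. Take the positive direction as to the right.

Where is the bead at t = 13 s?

On each constant-a segment, Δv = aΔt and Δx = v₀Δt + ½aΔt²; chain segment to segment.
0–2 s: v starts -1 cm/s; Δx = -1·2 + ½·-8·2² = -18 cm; v ends -17 cm/s.
2–5 s: v starts -17 cm/s; Δx = -17·3 + ½·-9·3² = -91.5 cm; v ends -44 cm/s.
5–11 s: v starts -44 cm/s; Δx = -44·6 + ½·7·6² = -138 cm; v ends -2 cm/s.
11–13 s: v starts -2 cm/s; Δx = -2·2 + ½·-11·2² = -26 cm; v ends -24 cm/s.
x(13) = 6 + Σ Δx = -267.5 cm.

-267.5 cm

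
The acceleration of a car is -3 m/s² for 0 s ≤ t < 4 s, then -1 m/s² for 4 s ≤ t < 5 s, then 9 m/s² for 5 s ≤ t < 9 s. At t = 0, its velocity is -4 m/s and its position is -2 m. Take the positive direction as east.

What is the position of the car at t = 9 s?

-54.5 m

On each constant-a segment, Δv = aΔt and Δx = v₀Δt + ½aΔt²; chain segment to segment.
0–4 s: v starts -4 m/s; Δx = -4·4 + ½·-3·4² = -40 m; v ends -16 m/s.
4–5 s: v starts -16 m/s; Δx = -16·1 + ½·-1·1² = -16.5 m; v ends -17 m/s.
5–9 s: v starts -17 m/s; Δx = -17·4 + ½·9·4² = 4 m; v ends 19 m/s.
x(9) = -2 + Σ Δx = -54.5 m.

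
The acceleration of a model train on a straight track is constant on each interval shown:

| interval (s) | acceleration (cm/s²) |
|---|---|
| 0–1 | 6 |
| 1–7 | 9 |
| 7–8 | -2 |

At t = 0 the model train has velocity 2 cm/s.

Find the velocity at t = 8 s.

Δv equals the area under the a-t graph; then v = v₀ + Δv.
0–1 s: 6 × 1 = 6 cm/s
1–7 s: 9 × 6 = 54 cm/s
7–8 s: -2 × 1 = -2 cm/s
Δv = 58 cm/s, so v(8) = 2 + (58) = 60 cm/s.

60 cm/s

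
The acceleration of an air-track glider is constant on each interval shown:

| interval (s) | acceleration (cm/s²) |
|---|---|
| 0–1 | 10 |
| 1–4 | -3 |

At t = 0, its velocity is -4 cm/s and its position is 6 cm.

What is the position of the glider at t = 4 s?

On each constant-a segment, Δv = aΔt and Δx = v₀Δt + ½aΔt²; chain segment to segment.
0–1 s: v starts -4 cm/s; Δx = -4·1 + ½·10·1² = 1 cm; v ends 6 cm/s.
1–4 s: v starts 6 cm/s; Δx = 6·3 + ½·-3·3² = 4.5 cm; v ends -3 cm/s.
x(4) = 6 + Σ Δx = 11.5 cm.

11.5 cm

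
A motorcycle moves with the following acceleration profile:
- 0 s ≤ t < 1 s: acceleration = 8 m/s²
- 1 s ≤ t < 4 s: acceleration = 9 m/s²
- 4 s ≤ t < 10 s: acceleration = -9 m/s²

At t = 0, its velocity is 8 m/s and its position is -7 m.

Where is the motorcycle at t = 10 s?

189.5 m

On each constant-a segment, Δv = aΔt and Δx = v₀Δt + ½aΔt²; chain segment to segment.
0–1 s: v starts 8 m/s; Δx = 8·1 + ½·8·1² = 12 m; v ends 16 m/s.
1–4 s: v starts 16 m/s; Δx = 16·3 + ½·9·3² = 88.5 m; v ends 43 m/s.
4–10 s: v starts 43 m/s; Δx = 43·6 + ½·-9·6² = 96 m; v ends -11 m/s.
x(10) = -7 + Σ Δx = 189.5 m.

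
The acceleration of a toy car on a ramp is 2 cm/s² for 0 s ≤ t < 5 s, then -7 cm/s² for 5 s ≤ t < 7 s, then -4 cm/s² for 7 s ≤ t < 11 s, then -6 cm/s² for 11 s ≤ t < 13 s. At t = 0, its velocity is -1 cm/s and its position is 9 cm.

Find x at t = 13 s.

On each constant-a segment, Δv = aΔt and Δx = v₀Δt + ½aΔt²; chain segment to segment.
0–5 s: v starts -1 cm/s; Δx = -1·5 + ½·2·5² = 20 cm; v ends 9 cm/s.
5–7 s: v starts 9 cm/s; Δx = 9·2 + ½·-7·2² = 4 cm; v ends -5 cm/s.
7–11 s: v starts -5 cm/s; Δx = -5·4 + ½·-4·4² = -52 cm; v ends -21 cm/s.
11–13 s: v starts -21 cm/s; Δx = -21·2 + ½·-6·2² = -54 cm; v ends -33 cm/s.
x(13) = 9 + Σ Δx = -73 cm.

-73 cm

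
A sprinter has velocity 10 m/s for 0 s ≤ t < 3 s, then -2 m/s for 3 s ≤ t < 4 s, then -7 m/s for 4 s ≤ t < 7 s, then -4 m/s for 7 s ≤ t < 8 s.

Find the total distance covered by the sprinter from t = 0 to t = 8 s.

Distance (not displacement) is the total path length: add the absolute areas under v-t.
0–3 s: |10| × 3 = 30 m
3–4 s: |-2| × 1 = 2 m
4–7 s: |-7| × 3 = 21 m
7–8 s: |-4| × 1 = 4 m
Total distance = 57 m

57 m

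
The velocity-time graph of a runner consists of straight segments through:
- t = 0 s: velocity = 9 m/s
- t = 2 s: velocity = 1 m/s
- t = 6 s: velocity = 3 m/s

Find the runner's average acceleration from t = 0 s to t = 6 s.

-1 m/s²

Average acceleration = Δv/Δt = (3 − 9)/(6 − 0) = -1 m/s².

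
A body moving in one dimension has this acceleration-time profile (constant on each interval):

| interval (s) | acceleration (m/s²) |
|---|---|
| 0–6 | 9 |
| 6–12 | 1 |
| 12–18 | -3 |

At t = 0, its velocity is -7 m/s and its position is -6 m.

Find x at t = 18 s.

On each constant-a segment, Δv = aΔt and Δx = v₀Δt + ½aΔt²; chain segment to segment.
0–6 s: v starts -7 m/s; Δx = -7·6 + ½·9·6² = 120 m; v ends 47 m/s.
6–12 s: v starts 47 m/s; Δx = 47·6 + ½·1·6² = 300 m; v ends 53 m/s.
12–18 s: v starts 53 m/s; Δx = 53·6 + ½·-3·6² = 264 m; v ends 35 m/s.
x(18) = -6 + Σ Δx = 678 m.

678 m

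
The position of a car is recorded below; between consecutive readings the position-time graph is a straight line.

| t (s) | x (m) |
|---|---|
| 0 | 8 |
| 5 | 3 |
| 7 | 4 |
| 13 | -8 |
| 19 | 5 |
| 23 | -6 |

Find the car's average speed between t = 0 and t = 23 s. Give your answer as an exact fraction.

42/23 m/s

Average speed = (total path length)/(elapsed time); on a piecewise-linear x-t graph the path length is Σ|Δx|.
0–5 s: |Δx| = |3 − 8| = 5 m
5–7 s: |Δx| = |4 − 3| = 1 m
7–13 s: |Δx| = |-8 − 4| = 12 m
13–19 s: |Δx| = |5 − -8| = 13 m
19–23 s: |Δx| = |-6 − 5| = 11 m
Total path = 42 m; average speed = 42/23 = 42/23 m/s.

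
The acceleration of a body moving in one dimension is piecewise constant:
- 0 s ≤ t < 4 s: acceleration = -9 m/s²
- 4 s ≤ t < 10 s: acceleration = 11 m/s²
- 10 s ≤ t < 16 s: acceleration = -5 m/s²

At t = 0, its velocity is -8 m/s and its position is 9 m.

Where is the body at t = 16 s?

-119 m

On each constant-a segment, Δv = aΔt and Δx = v₀Δt + ½aΔt²; chain segment to segment.
0–4 s: v starts -8 m/s; Δx = -8·4 + ½·-9·4² = -104 m; v ends -44 m/s.
4–10 s: v starts -44 m/s; Δx = -44·6 + ½·11·6² = -66 m; v ends 22 m/s.
10–16 s: v starts 22 m/s; Δx = 22·6 + ½·-5·6² = 42 m; v ends -8 m/s.
x(16) = 9 + Σ Δx = -119 m.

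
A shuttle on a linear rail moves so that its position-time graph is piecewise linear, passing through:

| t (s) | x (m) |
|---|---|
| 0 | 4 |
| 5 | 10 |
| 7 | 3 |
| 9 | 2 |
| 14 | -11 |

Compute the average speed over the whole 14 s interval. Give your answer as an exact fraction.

27/14 m/s

Average speed = (total path length)/(elapsed time); on a piecewise-linear x-t graph the path length is Σ|Δx|.
0–5 s: |Δx| = |10 − 4| = 6 m
5–7 s: |Δx| = |3 − 10| = 7 m
7–9 s: |Δx| = |2 − 3| = 1 m
9–14 s: |Δx| = |-11 − 2| = 13 m
Total path = 27 m; average speed = 27/14 = 27/14 m/s.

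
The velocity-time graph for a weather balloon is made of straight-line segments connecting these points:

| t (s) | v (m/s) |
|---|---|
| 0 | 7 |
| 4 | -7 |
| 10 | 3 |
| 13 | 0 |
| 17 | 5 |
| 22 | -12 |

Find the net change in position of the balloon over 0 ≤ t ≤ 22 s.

-15 m

Net displacement equals the area under the velocity-time graph (areas below the axis count negative).
0–4 s: ½(7 + -7)(4) = 0 m
4–10 s: ½(-7 + 3)(6) = -12 m
10–13 s: ½(3 + 0)(3) = 4.5 m
13–17 s: ½(0 + 5)(4) = 10 m
17–22 s: ½(5 + -12)(5) = -17.5 m
Net displacement = -15 m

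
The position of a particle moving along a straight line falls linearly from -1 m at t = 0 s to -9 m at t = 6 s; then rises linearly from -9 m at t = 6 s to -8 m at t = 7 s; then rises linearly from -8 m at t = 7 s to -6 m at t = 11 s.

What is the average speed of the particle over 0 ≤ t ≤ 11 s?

Average speed = (total path length)/(elapsed time); on a piecewise-linear x-t graph the path length is Σ|Δx|.
0–6 s: |Δx| = |-9 − -1| = 8 m
6–7 s: |Δx| = |-8 − -9| = 1 m
7–11 s: |Δx| = |-6 − -8| = 2 m
Total path = 11 m; average speed = 11/11 = 1 m/s.

1 m/s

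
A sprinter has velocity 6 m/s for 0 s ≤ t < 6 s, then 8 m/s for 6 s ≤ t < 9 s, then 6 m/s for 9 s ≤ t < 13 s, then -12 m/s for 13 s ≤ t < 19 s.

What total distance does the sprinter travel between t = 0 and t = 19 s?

Total distance travelled is ∫|v| dt — sum the magnitudes of each area piece.
0–6 s: |6| × 6 = 36 m
6–9 s: |8| × 3 = 24 m
9–13 s: |6| × 4 = 24 m
13–19 s: |-12| × 6 = 72 m
Total distance = 156 m

156 m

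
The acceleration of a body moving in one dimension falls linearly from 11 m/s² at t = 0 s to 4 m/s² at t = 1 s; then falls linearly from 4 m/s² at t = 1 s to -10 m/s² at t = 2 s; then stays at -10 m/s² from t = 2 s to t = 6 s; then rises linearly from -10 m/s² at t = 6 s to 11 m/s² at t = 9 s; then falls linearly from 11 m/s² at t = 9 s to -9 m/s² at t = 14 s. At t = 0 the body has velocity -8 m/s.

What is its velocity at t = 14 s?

Δv equals the area under the a-t graph; then v = v₀ + Δv.
0–1 s: ½(11 + 4)(1) = 7.5 m/s
1–2 s: ½(4 + -10)(1) = -3 m/s
2–6 s: -10 × 4 = -40 m/s
6–9 s: ½(-10 + 11)(3) = 1.5 m/s
9–14 s: ½(11 + -9)(5) = 5 m/s
Δv = -29 m/s, so v(14) = -8 + (-29) = -37 m/s.

-37 m/s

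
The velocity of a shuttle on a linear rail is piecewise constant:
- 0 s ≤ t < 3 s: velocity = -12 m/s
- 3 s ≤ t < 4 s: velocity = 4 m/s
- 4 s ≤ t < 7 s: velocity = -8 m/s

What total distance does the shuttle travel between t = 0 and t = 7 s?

64 m

Distance (not displacement) is the total path length: add the absolute areas under v-t.
0–3 s: |-12| × 3 = 36 m
3–4 s: |4| × 1 = 4 m
4–7 s: |-8| × 3 = 24 m
Total distance = 64 m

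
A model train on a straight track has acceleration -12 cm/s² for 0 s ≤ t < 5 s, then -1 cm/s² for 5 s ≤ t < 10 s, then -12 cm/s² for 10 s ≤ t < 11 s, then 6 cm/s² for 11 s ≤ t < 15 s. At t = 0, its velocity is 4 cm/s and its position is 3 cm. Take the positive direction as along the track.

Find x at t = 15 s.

-730.5 cm

On each constant-a segment, Δv = aΔt and Δx = v₀Δt + ½aΔt²; chain segment to segment.
0–5 s: v starts 4 cm/s; Δx = 4·5 + ½·-12·5² = -130 cm; v ends -56 cm/s.
5–10 s: v starts -56 cm/s; Δx = -56·5 + ½·-1·5² = -292.5 cm; v ends -61 cm/s.
10–11 s: v starts -61 cm/s; Δx = -61·1 + ½·-12·1² = -67 cm; v ends -73 cm/s.
11–15 s: v starts -73 cm/s; Δx = -73·4 + ½·6·4² = -244 cm; v ends -49 cm/s.
x(15) = 3 + Σ Δx = -730.5 cm.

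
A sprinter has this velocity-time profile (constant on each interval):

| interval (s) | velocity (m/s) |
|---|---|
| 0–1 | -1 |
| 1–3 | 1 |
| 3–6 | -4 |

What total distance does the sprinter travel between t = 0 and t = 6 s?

15 m

Total distance travelled is ∫|v| dt — sum the magnitudes of each area piece.
0–1 s: |-1| × 1 = 1 m
1–3 s: |1| × 2 = 2 m
3–6 s: |-4| × 3 = 12 m
Total distance = 15 m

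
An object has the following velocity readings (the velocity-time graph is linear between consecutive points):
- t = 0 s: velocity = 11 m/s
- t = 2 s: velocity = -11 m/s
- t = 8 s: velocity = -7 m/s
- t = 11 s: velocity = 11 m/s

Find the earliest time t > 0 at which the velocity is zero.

t = 1 s

v changes sign on 0–2 s (from 11 to -11); the graph is linear there, so v = 0 at t = 0 + (-11)·(2 − 0)/(-11 − 11) = 1 s.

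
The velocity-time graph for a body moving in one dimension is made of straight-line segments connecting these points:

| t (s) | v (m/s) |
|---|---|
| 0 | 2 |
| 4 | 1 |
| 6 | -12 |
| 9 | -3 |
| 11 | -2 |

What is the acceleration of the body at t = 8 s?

Acceleration is the slope of the v-t graph on 6–9 s: (-3 − -12)/(9 − 6) = 3 m/s².

3 m/s²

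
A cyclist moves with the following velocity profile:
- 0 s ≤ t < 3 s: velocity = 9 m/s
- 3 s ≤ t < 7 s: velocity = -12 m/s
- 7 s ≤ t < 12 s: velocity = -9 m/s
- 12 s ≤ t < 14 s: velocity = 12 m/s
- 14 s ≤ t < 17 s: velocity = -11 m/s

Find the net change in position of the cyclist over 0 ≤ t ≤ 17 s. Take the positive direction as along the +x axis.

Net displacement equals the area under the velocity-time graph (areas below the axis count negative).
0–3 s: 9 × 3 = 27 m
3–7 s: -12 × 4 = -48 m
7–12 s: -9 × 5 = -45 m
12–14 s: 12 × 2 = 24 m
14–17 s: -11 × 3 = -33 m
Net displacement = -75 m

-75 m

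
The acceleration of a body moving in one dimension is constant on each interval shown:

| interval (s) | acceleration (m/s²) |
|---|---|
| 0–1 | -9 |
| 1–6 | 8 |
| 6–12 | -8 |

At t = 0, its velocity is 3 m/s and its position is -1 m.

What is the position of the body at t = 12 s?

127.5 m

On each constant-a segment, Δv = aΔt and Δx = v₀Δt + ½aΔt²; chain segment to segment.
0–1 s: v starts 3 m/s; Δx = 3·1 + ½·-9·1² = -1.5 m; v ends -6 m/s.
1–6 s: v starts -6 m/s; Δx = -6·5 + ½·8·5² = 70 m; v ends 34 m/s.
6–12 s: v starts 34 m/s; Δx = 34·6 + ½·-8·6² = 60 m; v ends -14 m/s.
x(12) = -1 + Σ Δx = 127.5 m.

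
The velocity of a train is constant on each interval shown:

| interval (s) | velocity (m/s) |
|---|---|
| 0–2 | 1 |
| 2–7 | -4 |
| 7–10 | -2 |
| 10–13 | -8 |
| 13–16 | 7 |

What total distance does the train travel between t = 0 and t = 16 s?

73 m

Distance (not displacement) is the total path length: add the absolute areas under v-t.
0–2 s: |1| × 2 = 2 m
2–7 s: |-4| × 5 = 20 m
7–10 s: |-2| × 3 = 6 m
10–13 s: |-8| × 3 = 24 m
13–16 s: |7| × 3 = 21 m
Total distance = 73 m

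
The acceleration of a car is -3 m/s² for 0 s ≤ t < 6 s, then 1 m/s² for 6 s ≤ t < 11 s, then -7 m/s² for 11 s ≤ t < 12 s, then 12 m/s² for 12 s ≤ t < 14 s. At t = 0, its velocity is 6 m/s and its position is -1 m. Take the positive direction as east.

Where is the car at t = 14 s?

-81 m

On each constant-a segment, Δv = aΔt and Δx = v₀Δt + ½aΔt²; chain segment to segment.
0–6 s: v starts 6 m/s; Δx = 6·6 + ½·-3·6² = -18 m; v ends -12 m/s.
6–11 s: v starts -12 m/s; Δx = -12·5 + ½·1·5² = -47.5 m; v ends -7 m/s.
11–12 s: v starts -7 m/s; Δx = -7·1 + ½·-7·1² = -10.5 m; v ends -14 m/s.
12–14 s: v starts -14 m/s; Δx = -14·2 + ½·12·2² = -4 m; v ends 10 m/s.
x(14) = -1 + Σ Δx = -81 m.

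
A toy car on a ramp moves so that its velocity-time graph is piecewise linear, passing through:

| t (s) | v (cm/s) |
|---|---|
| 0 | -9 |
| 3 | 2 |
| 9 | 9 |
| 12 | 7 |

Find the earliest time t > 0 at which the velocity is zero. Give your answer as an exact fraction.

t = 27/11 s

v changes sign on 0–3 s (from -9 to 2); the graph is linear there, so v = 0 at t = 0 + (9)·(3 − 0)/(2 − -9) = 27/11 s.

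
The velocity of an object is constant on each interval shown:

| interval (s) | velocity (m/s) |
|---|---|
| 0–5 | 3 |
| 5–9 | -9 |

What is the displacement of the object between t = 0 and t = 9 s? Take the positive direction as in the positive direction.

-21 m

Net displacement equals the area under the velocity-time graph (areas below the axis count negative).
0–5 s: 3 × 5 = 15 m
5–9 s: -9 × 4 = -36 m
Net displacement = -21 m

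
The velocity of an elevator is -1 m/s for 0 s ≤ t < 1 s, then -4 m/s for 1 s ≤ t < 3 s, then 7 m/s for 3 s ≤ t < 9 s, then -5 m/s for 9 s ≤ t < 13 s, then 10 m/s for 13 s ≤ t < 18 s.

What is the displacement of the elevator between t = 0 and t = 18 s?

63 m

Net displacement equals the area under the velocity-time graph (areas below the axis count negative).
0–1 s: -1 × 1 = -1 m
1–3 s: -4 × 2 = -8 m
3–9 s: 7 × 6 = 42 m
9–13 s: -5 × 4 = -20 m
13–18 s: 10 × 5 = 50 m
Net displacement = 63 m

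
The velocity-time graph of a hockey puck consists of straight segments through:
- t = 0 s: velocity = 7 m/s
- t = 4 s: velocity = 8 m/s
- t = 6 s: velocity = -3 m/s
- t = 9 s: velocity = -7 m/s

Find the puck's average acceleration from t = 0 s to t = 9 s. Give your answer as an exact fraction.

Average acceleration = Δv/Δt = (-7 − 7)/(9 − 0) = -14/9 m/s².

-14/9 m/s²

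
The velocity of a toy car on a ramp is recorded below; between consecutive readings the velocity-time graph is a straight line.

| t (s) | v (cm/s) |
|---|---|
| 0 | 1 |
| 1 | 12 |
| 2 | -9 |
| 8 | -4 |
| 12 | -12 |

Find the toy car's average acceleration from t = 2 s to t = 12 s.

-0.3 cm/s²

Average acceleration = Δv/Δt = (-12 − -9)/(12 − 2) = -0.3 cm/s².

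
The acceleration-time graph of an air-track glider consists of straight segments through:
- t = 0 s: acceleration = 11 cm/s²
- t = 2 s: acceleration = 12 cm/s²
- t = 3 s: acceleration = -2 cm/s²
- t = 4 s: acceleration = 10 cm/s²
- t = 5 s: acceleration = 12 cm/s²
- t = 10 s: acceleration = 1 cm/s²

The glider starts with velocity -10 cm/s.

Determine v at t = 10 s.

Δv equals the area under the a-t graph; then v = v₀ + Δv.
0–2 s: ½(11 + 12)(2) = 23 cm/s
2–3 s: ½(12 + -2)(1) = 5 cm/s
3–4 s: ½(-2 + 10)(1) = 4 cm/s
4–5 s: ½(10 + 12)(1) = 11 cm/s
5–10 s: ½(12 + 1)(5) = 32.5 cm/s
Δv = 75.5 cm/s, so v(10) = -10 + (75.5) = 65.5 cm/s.

65.5 cm/s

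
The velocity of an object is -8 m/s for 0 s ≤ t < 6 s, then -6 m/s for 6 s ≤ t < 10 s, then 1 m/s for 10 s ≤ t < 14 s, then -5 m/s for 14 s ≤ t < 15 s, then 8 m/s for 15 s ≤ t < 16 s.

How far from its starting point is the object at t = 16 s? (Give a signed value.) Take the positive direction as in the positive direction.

-65 m

Displacement is the signed area under the v-t curve.
0–6 s: -8 × 6 = -48 m
6–10 s: -6 × 4 = -24 m
10–14 s: 1 × 4 = 4 m
14–15 s: -5 × 1 = -5 m
15–16 s: 8 × 1 = 8 m
Net displacement = -65 m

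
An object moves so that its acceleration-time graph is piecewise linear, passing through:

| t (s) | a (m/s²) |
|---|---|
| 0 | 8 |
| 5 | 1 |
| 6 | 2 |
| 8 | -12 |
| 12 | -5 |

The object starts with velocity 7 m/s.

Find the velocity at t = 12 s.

-13 m/s

Δv equals the area under the a-t graph; then v = v₀ + Δv.
0–5 s: ½(8 + 1)(5) = 22.5 m/s
5–6 s: ½(1 + 2)(1) = 1.5 m/s
6–8 s: ½(2 + -12)(2) = -10 m/s
8–12 s: ½(-12 + -5)(4) = -34 m/s
Δv = -20 m/s, so v(12) = 7 + (-20) = -13 m/s.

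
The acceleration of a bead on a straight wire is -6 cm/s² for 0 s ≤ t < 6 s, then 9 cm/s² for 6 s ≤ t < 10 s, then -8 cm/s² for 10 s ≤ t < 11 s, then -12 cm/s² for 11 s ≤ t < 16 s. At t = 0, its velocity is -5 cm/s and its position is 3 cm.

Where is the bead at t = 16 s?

-451 cm

On each constant-a segment, Δv = aΔt and Δx = v₀Δt + ½aΔt²; chain segment to segment.
0–6 s: v starts -5 cm/s; Δx = -5·6 + ½·-6·6² = -138 cm; v ends -41 cm/s.
6–10 s: v starts -41 cm/s; Δx = -41·4 + ½·9·4² = -92 cm; v ends -5 cm/s.
10–11 s: v starts -5 cm/s; Δx = -5·1 + ½·-8·1² = -9 cm; v ends -13 cm/s.
11–16 s: v starts -13 cm/s; Δx = -13·5 + ½·-12·5² = -215 cm; v ends -73 cm/s.
x(16) = 3 + Σ Δx = -451 cm.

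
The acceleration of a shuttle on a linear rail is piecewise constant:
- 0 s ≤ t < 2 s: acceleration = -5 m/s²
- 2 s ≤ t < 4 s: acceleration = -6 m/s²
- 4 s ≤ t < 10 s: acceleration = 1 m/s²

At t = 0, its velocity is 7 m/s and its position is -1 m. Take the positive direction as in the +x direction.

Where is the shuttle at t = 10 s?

On each constant-a segment, Δv = aΔt and Δx = v₀Δt + ½aΔt²; chain segment to segment.
0–2 s: v starts 7 m/s; Δx = 7·2 + ½·-5·2² = 4 m; v ends -3 m/s.
2–4 s: v starts -3 m/s; Δx = -3·2 + ½·-6·2² = -18 m; v ends -15 m/s.
4–10 s: v starts -15 m/s; Δx = -15·6 + ½·1·6² = -72 m; v ends -9 m/s.
x(10) = -1 + Σ Δx = -87 m.

-87 m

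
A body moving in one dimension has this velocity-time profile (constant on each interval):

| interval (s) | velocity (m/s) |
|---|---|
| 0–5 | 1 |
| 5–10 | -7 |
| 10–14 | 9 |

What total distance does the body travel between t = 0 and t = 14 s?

Total distance travelled is ∫|v| dt — sum the magnitudes of each area piece.
0–5 s: |1| × 5 = 5 m
5–10 s: |-7| × 5 = 35 m
10–14 s: |9| × 4 = 36 m
Total distance = 76 m

76 m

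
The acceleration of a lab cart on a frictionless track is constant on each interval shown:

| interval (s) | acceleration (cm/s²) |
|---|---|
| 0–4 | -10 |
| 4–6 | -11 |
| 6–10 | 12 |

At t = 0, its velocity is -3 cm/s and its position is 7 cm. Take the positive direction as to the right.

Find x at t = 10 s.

On each constant-a segment, Δv = aΔt and Δx = v₀Δt + ½aΔt²; chain segment to segment.
0–4 s: v starts -3 cm/s; Δx = -3·4 + ½·-10·4² = -92 cm; v ends -43 cm/s.
4–6 s: v starts -43 cm/s; Δx = -43·2 + ½·-11·2² = -108 cm; v ends -65 cm/s.
6–10 s: v starts -65 cm/s; Δx = -65·4 + ½·12·4² = -164 cm; v ends -17 cm/s.
x(10) = 7 + Σ Δx = -357 cm.

-357 cm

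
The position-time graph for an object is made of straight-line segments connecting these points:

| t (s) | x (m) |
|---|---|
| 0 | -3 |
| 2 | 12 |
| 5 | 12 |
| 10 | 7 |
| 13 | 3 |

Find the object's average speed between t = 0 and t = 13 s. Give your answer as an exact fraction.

Average speed = (total path length)/(elapsed time); on a piecewise-linear x-t graph the path length is Σ|Δx|.
0–2 s: |Δx| = |12 − -3| = 15 m
2–5 s: |Δx| = |12 − 12| = 0 m
5–10 s: |Δx| = |7 − 12| = 5 m
10–13 s: |Δx| = |3 − 7| = 4 m
Total path = 24 m; average speed = 24/13 = 24/13 m/s.

24/13 m/s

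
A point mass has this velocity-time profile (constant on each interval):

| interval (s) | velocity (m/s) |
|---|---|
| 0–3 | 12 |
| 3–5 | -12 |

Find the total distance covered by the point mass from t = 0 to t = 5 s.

Distance (not displacement) is the total path length: add the absolute areas under v-t.
0–3 s: |12| × 3 = 36 m
3–5 s: |-12| × 2 = 24 m
Total distance = 60 m

60 m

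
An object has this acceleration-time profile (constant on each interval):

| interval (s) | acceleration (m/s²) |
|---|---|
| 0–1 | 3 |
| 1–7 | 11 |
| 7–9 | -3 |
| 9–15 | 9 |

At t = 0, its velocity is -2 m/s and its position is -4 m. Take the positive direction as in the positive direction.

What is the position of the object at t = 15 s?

On each constant-a segment, Δv = aΔt and Δx = v₀Δt + ½aΔt²; chain segment to segment.
0–1 s: v starts -2 m/s; Δx = -2·1 + ½·3·1² = -0.5 m; v ends 1 m/s.
1–7 s: v starts 1 m/s; Δx = 1·6 + ½·11·6² = 204 m; v ends 67 m/s.
7–9 s: v starts 67 m/s; Δx = 67·2 + ½·-3·2² = 128 m; v ends 61 m/s.
9–15 s: v starts 61 m/s; Δx = 61·6 + ½·9·6² = 528 m; v ends 115 m/s.
x(15) = -4 + Σ Δx = 855.5 m.

855.5 m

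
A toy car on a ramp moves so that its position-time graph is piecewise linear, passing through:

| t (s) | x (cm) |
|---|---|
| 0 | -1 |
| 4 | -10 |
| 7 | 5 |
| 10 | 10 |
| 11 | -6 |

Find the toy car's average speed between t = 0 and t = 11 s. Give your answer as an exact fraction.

Average speed = (total path length)/(elapsed time); on a piecewise-linear x-t graph the path length is Σ|Δx|.
0–4 s: |Δx| = |-10 − -1| = 9 cm
4–7 s: |Δx| = |5 − -10| = 15 cm
7–10 s: |Δx| = |10 − 5| = 5 cm
10–11 s: |Δx| = |-6 − 10| = 16 cm
Total path = 45 cm; average speed = 45/11 = 45/11 cm/s.

45/11 cm/s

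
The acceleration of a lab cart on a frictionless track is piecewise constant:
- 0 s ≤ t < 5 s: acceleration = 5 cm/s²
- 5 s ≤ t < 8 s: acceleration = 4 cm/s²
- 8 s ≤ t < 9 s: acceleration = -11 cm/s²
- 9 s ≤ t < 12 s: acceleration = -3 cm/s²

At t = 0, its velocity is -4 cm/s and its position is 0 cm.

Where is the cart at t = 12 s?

On each constant-a segment, Δv = aΔt and Δx = v₀Δt + ½aΔt²; chain segment to segment.
0–5 s: v starts -4 cm/s; Δx = -4·5 + ½·5·5² = 42.5 cm; v ends 21 cm/s.
5–8 s: v starts 21 cm/s; Δx = 21·3 + ½·4·3² = 81 cm; v ends 33 cm/s.
8–9 s: v starts 33 cm/s; Δx = 33·1 + ½·-11·1² = 27.5 cm; v ends 22 cm/s.
9–12 s: v starts 22 cm/s; Δx = 22·3 + ½·-3·3² = 52.5 cm; v ends 13 cm/s.
x(12) = 0 + Σ Δx = 203.5 cm.

203.5 cm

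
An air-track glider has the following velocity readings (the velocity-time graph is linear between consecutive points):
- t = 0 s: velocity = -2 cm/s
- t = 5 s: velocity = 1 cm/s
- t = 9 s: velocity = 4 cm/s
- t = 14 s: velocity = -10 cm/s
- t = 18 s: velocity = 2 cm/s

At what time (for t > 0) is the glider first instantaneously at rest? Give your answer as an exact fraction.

t = 10/3 s

v changes sign on 0–5 s (from -2 to 1); the graph is linear there, so v = 0 at t = 0 + (2)·(5 − 0)/(1 − -2) = 10/3 s.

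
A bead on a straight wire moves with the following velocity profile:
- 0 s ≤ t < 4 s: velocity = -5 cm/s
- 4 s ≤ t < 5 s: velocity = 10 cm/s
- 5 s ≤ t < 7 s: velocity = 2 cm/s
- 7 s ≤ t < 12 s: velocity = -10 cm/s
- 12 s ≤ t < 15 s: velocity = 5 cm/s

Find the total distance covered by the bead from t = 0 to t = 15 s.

99 cm

Total distance travelled is ∫|v| dt — sum the magnitudes of each area piece.
0–4 s: |-5| × 4 = 20 cm
4–5 s: |10| × 1 = 10 cm
5–7 s: |2| × 2 = 4 cm
7–12 s: |-10| × 5 = 50 cm
12–15 s: |5| × 3 = 15 cm
Total distance = 99 cm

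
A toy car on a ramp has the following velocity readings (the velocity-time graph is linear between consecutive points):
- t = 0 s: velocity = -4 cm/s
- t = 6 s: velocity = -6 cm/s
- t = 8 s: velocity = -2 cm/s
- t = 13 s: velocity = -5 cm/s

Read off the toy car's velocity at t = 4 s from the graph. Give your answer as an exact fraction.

-16/3 cm/s

On 0–6 s the graph is linear from -4 to -6 cm/s: v(4) = -4 + (-6 − -4)·(4 − 0)/(6 − 0) = -16/3 cm/s.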